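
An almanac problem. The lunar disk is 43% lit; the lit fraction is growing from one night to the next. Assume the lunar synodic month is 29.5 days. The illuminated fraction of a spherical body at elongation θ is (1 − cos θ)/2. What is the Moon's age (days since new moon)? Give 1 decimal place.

cos θ = 1 − 2f = 0.140, giving a principal value of 82.0°.
The Moon is waxing (0°–180°), so θ = 82.0° directly.
Age = 29.5 × 82.0°/360° ≈ 6.72 days.

6.7 days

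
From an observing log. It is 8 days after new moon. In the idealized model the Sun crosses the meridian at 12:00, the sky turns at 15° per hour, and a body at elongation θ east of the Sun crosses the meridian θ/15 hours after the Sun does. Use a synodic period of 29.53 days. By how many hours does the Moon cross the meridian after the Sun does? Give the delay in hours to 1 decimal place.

6.5 h

Elongation θ = 360° × 8/29.53 ≈ 97.5°.
The Moon trails the Sun by θ/15 = 97.5/15 ≈ 6.50 hours.
So the Moon crosses the meridian 6.50 h after the Sun.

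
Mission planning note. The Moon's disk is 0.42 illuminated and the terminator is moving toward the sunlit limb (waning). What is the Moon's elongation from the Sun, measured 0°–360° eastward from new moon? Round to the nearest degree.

279°

cos θ = 1 − 2f = 0.160, giving a principal value of 80.8°.
Waning ⇒ past full, so θ = 360° − 80.8° = 279.2°.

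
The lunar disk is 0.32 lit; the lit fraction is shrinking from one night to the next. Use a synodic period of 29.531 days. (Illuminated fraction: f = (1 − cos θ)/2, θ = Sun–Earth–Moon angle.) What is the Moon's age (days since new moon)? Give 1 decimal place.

From f = (1 − cos θ)/2: cos θ = 1 − 2×0.32 = 0.360; arccos → 68.9°.
Since the Moon is past full (waning), take the reflex angle: θ = 360° − 68.9° = 291.1°.
At 360°/29.531 d per day, 291.1° corresponds to 23.88 days.

23.9 days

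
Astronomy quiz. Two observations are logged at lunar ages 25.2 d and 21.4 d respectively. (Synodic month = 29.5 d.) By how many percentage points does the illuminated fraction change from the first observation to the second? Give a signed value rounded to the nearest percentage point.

+38 percentage points

θ₁ = 360° × 25.2/29.5 = 307.5°, f₁ = (1 − cos θ₁)/2 = 0.195.
θ₂ = 360° × 21.4/29.5 = 261.2°, f₂ = (1 − cos θ₂)/2 = 0.577.
Change = f₂ − f₁ = +0.381 → +38 percentage points.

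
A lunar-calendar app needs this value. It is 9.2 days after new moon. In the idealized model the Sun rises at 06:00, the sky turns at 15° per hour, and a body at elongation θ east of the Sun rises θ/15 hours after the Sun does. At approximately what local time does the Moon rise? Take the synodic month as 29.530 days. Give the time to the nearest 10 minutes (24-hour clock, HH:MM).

13:30

The Moon has covered 9.2/29.530 of its cycle, so θ ≈ 360° × 9.2/29.530 = 112.2°.
The Moon trails the Sun by θ/15 = 112.2/15 ≈ 7.48 hours.
06:00 + 7.477 h ≈ 13:29 → 13:30 to the nearest ten minutes.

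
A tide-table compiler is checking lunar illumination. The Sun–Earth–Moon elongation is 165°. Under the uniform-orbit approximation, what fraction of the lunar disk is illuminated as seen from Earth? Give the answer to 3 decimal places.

0.983

cos 165° = (-0.966), so f = (1 − (-0.966))/2 = 0.983.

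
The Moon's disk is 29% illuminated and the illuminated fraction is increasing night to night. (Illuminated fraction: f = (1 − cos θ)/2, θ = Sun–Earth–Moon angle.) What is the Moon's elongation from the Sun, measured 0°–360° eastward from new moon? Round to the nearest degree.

65°

Invert f = (1 − cos θ)/2 to get cos θ = 1 − 2(0.29) = 0.420, hence θ₀ = arccos 0.420 = 65.2°.
The Moon is waxing (0°–180°), so θ = 65.2° directly.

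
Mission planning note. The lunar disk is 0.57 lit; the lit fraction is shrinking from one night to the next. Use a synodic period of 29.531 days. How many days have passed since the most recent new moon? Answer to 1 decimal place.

21.5 days

cos θ = 1 − 2f = -0.140, giving a principal value of 98.0°.
Since the Moon is past full (waning), take the reflex angle: θ = 360° − 98.0° = 262.0°.
That fraction of the synodic month is 262.0/360 × 29.531 d ≈ 21.49 d.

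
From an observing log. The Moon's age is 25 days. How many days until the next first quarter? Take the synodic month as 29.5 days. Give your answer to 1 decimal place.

First quarter is 0.25 of the way through the cycle: age 0.25 × 29.5 = 7.375 d.
This lunation's first quarter (7.375 d) has passed, so add one period: 36.875 − 25 = 11.875 days.

11.9 days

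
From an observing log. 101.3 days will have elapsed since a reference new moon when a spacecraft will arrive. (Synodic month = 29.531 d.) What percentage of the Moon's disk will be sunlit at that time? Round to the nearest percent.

Reduce mod P: 101.3 − 3×29.531 = 12.71 d into the current lunation.
Phase angle: θ = 360°·(12.71 d)/(29.531 d) = 154.9°.
With cos θ = (-0.906), the lit fraction is (1 − (-0.906))/2 ≈ 0.953, so 95%.

95%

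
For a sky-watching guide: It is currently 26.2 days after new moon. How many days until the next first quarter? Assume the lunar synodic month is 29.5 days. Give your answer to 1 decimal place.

10.7 days

First quarter is 0.25 of the way through the cycle: age 0.25 × 29.5 = 7.375 d.
Already past this cycle's first quarter; the next is at 7.375 + 29.5 = 36.875 d, so 36.875 − 26.2 = 10.675 days.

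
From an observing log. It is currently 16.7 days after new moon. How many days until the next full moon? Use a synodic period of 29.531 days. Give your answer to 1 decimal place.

Full moon is 0.5 of the way through the cycle: age 0.5 × 29.531 = 14.765 d.
Already past this cycle's full moon; the next is at 14.765 + 29.531 = 44.296 d, so 44.296 − 16.7 = 27.596 days.

27.6 days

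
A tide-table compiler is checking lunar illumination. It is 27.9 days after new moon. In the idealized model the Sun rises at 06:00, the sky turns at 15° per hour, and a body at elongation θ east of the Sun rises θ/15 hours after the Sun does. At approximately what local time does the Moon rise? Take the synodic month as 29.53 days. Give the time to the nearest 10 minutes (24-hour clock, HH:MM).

04:40

The Moon has covered 27.9/29.53 of its cycle, so θ ≈ 360° × 27.9/29.53 = 340.1°.
The Moon trails the Sun by θ/15 = 340.1/15 ≈ 22.68 hours.
06:00 + 22.675 h ≈ 04:41 → 04:40 to the nearest ten minutes.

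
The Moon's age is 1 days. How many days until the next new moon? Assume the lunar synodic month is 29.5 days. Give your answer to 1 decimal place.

28.5 days

One full lunation from the last new moon is 29.5 d; remaining = 29.5 − 1 = 28.500 d.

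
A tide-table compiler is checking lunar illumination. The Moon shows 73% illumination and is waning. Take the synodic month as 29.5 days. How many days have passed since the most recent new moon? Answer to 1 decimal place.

19.9 days

cos θ = 1 − 2f = -0.460, giving a principal value of 117.4°.
A waning Moon lies in 180°–360°, so θ = 360° − 117.4° = 242.6°.
At 360°/29.5 d per day, 242.6° corresponds to 19.88 days.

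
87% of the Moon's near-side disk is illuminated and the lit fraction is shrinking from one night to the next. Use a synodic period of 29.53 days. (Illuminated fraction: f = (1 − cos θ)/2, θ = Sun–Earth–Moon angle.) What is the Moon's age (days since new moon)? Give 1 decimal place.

18.2 days

Invert f = (1 − cos θ)/2 to get cos θ = 1 − 2(0.87) = -0.740, hence θ₀ = arccos -0.740 = 137.7°.
Since the Moon is past full (waning), take the reflex angle: θ = 360° − 137.7° = 222.3°.
Age = 29.53 × 222.3°/360° ≈ 18.23 days.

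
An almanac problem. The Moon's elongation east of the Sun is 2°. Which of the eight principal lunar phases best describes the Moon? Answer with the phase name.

new moon

The new moon sector spans roughly -22°–22°; 2° falls inside it.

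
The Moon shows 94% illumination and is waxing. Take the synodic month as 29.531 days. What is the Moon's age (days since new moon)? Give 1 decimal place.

12.4 days

Invert f = (1 − cos θ)/2 to get cos θ = 1 − 2(0.94) = -0.880, hence θ₀ = arccos -0.880 = 151.6°.
Waxing ⇒ before full, so θ = 151.6°.
Age = 29.531 × 151.6°/360° ≈ 12.44 days.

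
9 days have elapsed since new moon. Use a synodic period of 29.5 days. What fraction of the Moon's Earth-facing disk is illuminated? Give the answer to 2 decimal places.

Phase angle: θ = 360°·(9 d)/(29.5 d) = 109.8°.
cos 109.8° = (-0.339), so f = (1 − (-0.339))/2 = 0.670.

0.67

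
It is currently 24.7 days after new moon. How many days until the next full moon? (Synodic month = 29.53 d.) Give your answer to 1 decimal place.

19.6 days

Full moon is 0.5 of the way through the cycle: age 0.5 × 29.53 = 14.765 d.
Already past this cycle's full moon; the next is at 14.765 + 29.53 = 44.295 d, so 44.295 − 24.7 = 19.595 days.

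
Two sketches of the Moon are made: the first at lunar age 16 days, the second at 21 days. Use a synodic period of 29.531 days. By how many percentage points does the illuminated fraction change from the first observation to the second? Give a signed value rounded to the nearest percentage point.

θ₁ = 360° × 16/29.531 = 195.0°, f₁ = (1 − cos θ₁)/2 = 0.983.
θ₂ = 360° × 21/29.531 = 256.0°, f₂ = (1 − cos θ₂)/2 = 0.621.
Change = f₂ − f₁ = -0.362 → -36 percentage points.

-36 percentage points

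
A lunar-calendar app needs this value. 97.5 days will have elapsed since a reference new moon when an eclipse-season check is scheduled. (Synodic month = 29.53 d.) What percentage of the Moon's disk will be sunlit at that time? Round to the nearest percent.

66%

Reduce mod P: 97.5 − 3×29.53 = 8.91 d into the current lunation.
Phase angle: θ = 360°·(8.91 d)/(29.53 d) = 108.6°.
With cos θ = (-0.319), the lit fraction is (1 − (-0.319))/2 ≈ 0.660, so 66%.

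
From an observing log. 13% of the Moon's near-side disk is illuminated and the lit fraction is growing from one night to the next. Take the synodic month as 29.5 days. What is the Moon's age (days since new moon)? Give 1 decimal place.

cos θ = 1 − 2f = 0.740, giving a principal value of 42.3°.
Waxing ⇒ before full, so θ = 42.3°.
That fraction of the synodic month is 42.3/360 × 29.5 d ≈ 3.46 d.

3.5 days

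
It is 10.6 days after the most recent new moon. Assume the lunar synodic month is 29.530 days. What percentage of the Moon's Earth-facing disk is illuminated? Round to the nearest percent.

82%

Phase angle: θ = 360°·(10.6 d)/(29.530 d) = 129.2°.
cos 129.2° = (-0.632), so f = (1 − (-0.632))/2 = 0.816, so 82%.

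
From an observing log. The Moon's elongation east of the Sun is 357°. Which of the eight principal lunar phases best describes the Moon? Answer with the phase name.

new moon

357° lies in the new moon sector of the 8-phase cycle.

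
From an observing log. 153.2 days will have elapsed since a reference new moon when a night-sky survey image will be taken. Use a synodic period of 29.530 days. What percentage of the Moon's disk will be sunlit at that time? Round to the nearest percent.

153.2/29.530 = 5.188 lunations, so 5 complete cycles and 5.55 d into the next.
The Moon has covered 5.55/29.530 of its cycle, so θ ≈ 360° × 5.55/29.530 = 67.7°.
With cos θ = 0.380, the lit fraction is (1 − 0.380)/2 ≈ 0.310, so 31%.

31%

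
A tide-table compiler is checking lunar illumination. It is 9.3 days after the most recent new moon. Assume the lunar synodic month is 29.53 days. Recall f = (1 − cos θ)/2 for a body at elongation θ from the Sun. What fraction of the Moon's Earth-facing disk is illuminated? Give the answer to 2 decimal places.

Phase angle: θ = 360°·(9.3 d)/(29.53 d) = 113.4°.
Illuminated fraction = (1 − cos 113.4°)/2 = (1 − (-0.397))/2 ≈ 0.698.

0.70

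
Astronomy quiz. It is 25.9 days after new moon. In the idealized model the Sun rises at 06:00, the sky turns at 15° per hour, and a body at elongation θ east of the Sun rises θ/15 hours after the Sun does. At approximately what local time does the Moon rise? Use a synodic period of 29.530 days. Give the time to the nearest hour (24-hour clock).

Elongation θ = 360° × 25.9/29.530 ≈ 315.7°.
Delay after the Sun = 315.7° / (15°/h) ≈ 21.05 h.
06:00 + 21.05 h ≈ 03:03 → 03:00 to the nearest hour.

03:00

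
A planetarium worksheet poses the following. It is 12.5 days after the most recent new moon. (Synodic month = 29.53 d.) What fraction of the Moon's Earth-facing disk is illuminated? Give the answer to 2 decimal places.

0.94

Phase angle: θ = 360°·(12.5 d)/(29.53 d) = 152.4°.
cos 152.4° = (-0.886), so f = (1 − (-0.886))/2 = 0.943.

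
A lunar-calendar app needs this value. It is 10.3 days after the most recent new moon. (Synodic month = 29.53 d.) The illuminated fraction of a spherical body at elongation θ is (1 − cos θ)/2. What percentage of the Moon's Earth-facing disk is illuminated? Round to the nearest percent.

Elongation θ = 360° × 10.3/29.53 ≈ 125.6°.
Illuminated fraction = (1 − cos 125.6°)/2 = (1 − (-0.582))/2 ≈ 0.791, so 79%.

79%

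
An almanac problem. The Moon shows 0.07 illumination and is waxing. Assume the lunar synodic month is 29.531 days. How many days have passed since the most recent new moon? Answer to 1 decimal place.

cos θ = 1 − 2f = 0.860, giving a principal value of 30.7°.
Before full moon the principal value applies: θ = 30.7°.
At 360°/29.531 d per day, 30.7° corresponds to 2.52 days.

2.5 days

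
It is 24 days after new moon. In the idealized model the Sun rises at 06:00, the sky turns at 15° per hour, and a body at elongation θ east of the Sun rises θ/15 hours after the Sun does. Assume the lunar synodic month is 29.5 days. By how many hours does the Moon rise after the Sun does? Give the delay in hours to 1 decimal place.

Elongation θ = 360° × 24/29.5 ≈ 292.9°.
At 15° of sky rotation per hour, 292.9° corresponds to a 19.53 h lag.
So the Moon rises 19.53 h after the Sun.

19.5 h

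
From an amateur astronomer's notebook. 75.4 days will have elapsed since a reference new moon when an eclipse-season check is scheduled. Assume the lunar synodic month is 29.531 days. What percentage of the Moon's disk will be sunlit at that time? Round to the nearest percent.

75.4/29.531 = 2.553 lunations, so 2 complete cycles and 16.34 d into the next.
Phase angle: θ = 360°·(16.34 d)/(29.531 d) = 199.2°.
With cos θ = (-0.945), the lit fraction is (1 − (-0.945))/2 ≈ 0.972, so 97%.

97%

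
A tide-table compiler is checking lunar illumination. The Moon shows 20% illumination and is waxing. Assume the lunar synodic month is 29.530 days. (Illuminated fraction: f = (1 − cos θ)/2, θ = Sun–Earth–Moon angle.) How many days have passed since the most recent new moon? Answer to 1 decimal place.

4.4 days

Invert f = (1 − cos θ)/2 to get cos θ = 1 − 2(0.20) = 0.600, hence θ₀ = arccos 0.600 = 53.1°.
Waxing ⇒ before full, so θ = 53.1°.
Age = 29.530 × 53.1°/360° ≈ 4.36 days.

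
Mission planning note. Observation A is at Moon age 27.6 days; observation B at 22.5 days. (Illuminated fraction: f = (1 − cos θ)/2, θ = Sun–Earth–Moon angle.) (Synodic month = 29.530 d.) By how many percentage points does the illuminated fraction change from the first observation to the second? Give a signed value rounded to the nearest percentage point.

+42 pp

First observation: θ = 360°·27.6/29.530 = 336.5°, so f = 0.042.
Second observation: θ = 274.3°, f = 0.463.
Δf = 0.463 − 0.042 = +0.421, i.e. +42 pp.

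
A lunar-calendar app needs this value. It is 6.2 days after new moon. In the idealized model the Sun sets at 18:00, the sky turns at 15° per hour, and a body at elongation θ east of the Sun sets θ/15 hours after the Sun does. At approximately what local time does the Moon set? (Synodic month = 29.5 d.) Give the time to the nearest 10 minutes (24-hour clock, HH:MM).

The Moon has covered 6.2/29.5 of its cycle, so θ ≈ 360° × 6.2/29.5 = 75.7°.
The Moon trails the Sun by θ/15 = 75.7/15 ≈ 5.04 hours.
18:00 + 5.044 h ≈ 23:03 → 23:00 to the nearest ten minutes.

23:00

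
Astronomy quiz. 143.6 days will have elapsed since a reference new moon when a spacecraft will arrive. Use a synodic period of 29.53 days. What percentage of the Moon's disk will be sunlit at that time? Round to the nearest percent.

17%

143.6 d spans 4 complete synodic months (4 × 29.53 = 118.12 d) plus 25.48 d.
Phase angle: θ = 360°·(25.48 d)/(29.53 d) = 310.6°.
Illuminated fraction = (1 − cos 310.6°)/2 = (1 − 0.651)/2 ≈ 0.174, so 17%.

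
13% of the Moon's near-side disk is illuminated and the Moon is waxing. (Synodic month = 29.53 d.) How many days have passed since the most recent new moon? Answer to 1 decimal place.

3.5 days

Invert f = (1 − cos θ)/2 to get cos θ = 1 − 2(0.13) = 0.740, hence θ₀ = arccos 0.740 = 42.3°.
Waxing ⇒ before full, so θ = 42.3°.
At 360°/29.53 d per day, 42.3° corresponds to 3.47 days.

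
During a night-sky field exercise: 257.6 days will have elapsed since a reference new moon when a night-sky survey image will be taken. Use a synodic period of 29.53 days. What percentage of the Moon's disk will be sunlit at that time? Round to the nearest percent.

257.6 d spans 8 complete synodic months (8 × 29.53 = 236.24 d) plus 21.36 d.
Phase angle: θ = 360°·(21.36 d)/(29.53 d) = 260.4°.
With cos θ = (-0.167), the lit fraction is (1 − (-0.167))/2 ≈ 0.583, so 58%.

58%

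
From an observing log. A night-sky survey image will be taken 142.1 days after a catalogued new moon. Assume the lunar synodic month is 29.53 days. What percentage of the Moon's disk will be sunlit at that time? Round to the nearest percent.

31%

142.1 d spans 4 complete synodic months (4 × 29.53 = 118.12 d) plus 23.98 d.
The Moon has covered 23.98/29.53 of its cycle, so θ ≈ 360° × 23.98/29.53 = 292.3°.
cos 292.3° = 0.380, so f = (1 − 0.380)/2 = 0.310, so 31%.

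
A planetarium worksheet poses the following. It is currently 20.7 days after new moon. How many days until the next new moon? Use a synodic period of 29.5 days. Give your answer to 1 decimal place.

8.8 days

One full lunation from the last new moon is 29.5 d; remaining = 29.5 − 20.7 = 8.800 d.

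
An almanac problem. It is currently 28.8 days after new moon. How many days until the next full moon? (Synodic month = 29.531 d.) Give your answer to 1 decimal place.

15.5 days

Full moon occurs at elongation 180°, i.e. at age 29.531 × 180/360 = 14.765 d.
This lunation's full moon (14.765 d) has passed, so add one period: 44.296 − 28.8 = 15.496 days.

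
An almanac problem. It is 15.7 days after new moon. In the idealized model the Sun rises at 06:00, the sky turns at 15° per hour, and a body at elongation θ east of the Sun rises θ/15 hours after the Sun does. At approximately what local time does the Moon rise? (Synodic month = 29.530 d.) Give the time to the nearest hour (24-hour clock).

19:00

Elongation θ = 360° × 15.7/29.530 ≈ 191.4°.
Delay after the Sun = 191.4° / (15°/h) ≈ 12.76 h.
06:00 + 12.76 h ≈ 18:46 → 19:00 to the nearest hour.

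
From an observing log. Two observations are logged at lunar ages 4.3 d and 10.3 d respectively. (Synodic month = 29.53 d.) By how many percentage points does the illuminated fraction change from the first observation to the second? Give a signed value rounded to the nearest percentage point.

+60 percentage points

First observation: θ = 360°·4.3/29.53 = 52.4°, so f = 0.195.
Second observation: θ = 125.6°, f = 0.791.
Δf = 0.791 − 0.195 = +0.596, i.e. +60 pp.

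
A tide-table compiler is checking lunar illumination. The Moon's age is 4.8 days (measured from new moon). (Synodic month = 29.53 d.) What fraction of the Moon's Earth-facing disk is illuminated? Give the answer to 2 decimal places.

0.24

Elongation θ = 360° × 4.8/29.53 ≈ 58.5°.
With cos θ = 0.522, the lit fraction is (1 − 0.522)/2 ≈ 0.239.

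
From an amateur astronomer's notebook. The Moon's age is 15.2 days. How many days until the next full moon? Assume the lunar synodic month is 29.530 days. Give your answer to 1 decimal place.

Full moon occurs at elongation 180°, i.e. at age 29.530 × 180/360 = 14.765 d.
Already past this cycle's full moon; the next is at 14.765 + 29.530 = 44.295 d, so 44.295 − 15.2 = 29.095 days.

29.1 days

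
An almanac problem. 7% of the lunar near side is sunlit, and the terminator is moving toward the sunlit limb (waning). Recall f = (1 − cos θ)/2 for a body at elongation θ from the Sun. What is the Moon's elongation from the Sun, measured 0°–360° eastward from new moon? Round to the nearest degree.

329°

From f = (1 − cos θ)/2: cos θ = 1 − 2×0.07 = 0.860; arccos → 30.7°.
Since the Moon is past full (waning), take the reflex angle: θ = 360° − 30.7° = 329.3°.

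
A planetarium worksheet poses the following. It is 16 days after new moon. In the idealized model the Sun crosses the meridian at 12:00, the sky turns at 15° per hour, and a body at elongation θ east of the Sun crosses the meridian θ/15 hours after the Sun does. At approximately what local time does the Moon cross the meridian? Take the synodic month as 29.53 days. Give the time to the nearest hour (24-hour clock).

Phase angle: θ = 360°·(16 d)/(29.53 d) = 195.1°.
Delay after the Sun = 195.1° / (15°/h) ≈ 13.00 h.
12:00 + 13.00 h ≈ 01:00 → 01:00 to the nearest hour.

01:00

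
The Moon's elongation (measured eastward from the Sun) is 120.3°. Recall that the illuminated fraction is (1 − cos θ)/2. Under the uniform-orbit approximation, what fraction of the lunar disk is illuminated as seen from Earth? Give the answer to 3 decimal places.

cos 120.3° = (-0.505), so f = (1 − (-0.505))/2 = 0.752.

0.752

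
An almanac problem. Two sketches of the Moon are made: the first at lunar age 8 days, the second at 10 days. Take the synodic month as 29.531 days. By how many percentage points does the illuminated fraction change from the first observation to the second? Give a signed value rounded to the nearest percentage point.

First observation: θ = 360°·8/29.531 = 97.5°, so f = 0.565.
Second observation: θ = 121.9°, f = 0.764.
Δf = 0.764 − 0.565 = +0.199, i.e. +20 pp.

+20 pp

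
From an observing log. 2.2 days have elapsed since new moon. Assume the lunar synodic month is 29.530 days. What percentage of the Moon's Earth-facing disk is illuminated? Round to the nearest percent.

5%

The Moon has covered 2.2/29.530 of its cycle, so θ ≈ 360° × 2.2/29.530 = 26.8°.
Illuminated fraction = (1 − cos 26.8°)/2 = (1 − 0.892)/2 ≈ 0.054, so 5%.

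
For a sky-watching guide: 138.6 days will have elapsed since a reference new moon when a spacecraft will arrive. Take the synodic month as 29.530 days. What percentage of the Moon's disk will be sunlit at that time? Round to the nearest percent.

138.6 d spans 4 complete synodic months (4 × 29.530 = 118.12 d) plus 20.48 d.
Elongation θ = 360° × 20.48/29.530 ≈ 249.7°.
With cos θ = (-0.347), the lit fraction is (1 − (-0.347))/2 ≈ 0.674, so 67%.

67%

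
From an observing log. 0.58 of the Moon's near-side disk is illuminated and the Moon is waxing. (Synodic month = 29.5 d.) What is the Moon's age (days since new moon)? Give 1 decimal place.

8.1 days

cos θ = 1 − 2f = -0.160, giving a principal value of 99.2°.
Waxing ⇒ before full, so θ = 99.2°.
That fraction of the synodic month is 99.2/360 × 29.5 d ≈ 8.13 d.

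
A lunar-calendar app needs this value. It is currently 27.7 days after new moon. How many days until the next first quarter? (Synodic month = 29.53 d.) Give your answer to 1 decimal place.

9.2 days

First quarter occurs at elongation 90°, i.e. at age 29.53 × 90/360 = 7.383 d.
This lunation's first quarter (7.383 d) has passed, so add one period: 36.913 − 27.7 = 9.213 days.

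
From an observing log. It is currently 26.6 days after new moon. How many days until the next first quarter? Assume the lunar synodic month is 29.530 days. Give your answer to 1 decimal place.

10.3 days

First quarter is 0.25 of the way through the cycle: age 0.25 × 29.530 = 7.383 d.
This lunation's first quarter (7.383 d) has passed, so add one period: 36.913 − 26.6 = 10.312 days.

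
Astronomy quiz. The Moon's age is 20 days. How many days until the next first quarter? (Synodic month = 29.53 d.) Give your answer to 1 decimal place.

16.9 days

First quarter is 0.25 of the way through the cycle: age 0.25 × 29.53 = 7.383 d.
Already past this cycle's first quarter; the next is at 7.383 + 29.53 = 36.913 d, so 36.913 − 20 = 16.913 days.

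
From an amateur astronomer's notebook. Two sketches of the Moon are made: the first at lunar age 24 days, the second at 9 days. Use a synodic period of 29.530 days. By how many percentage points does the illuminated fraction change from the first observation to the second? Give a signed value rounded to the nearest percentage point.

First observation: θ = 360°·24/29.530 = 292.6°, so f = 0.308.
Second observation: θ = 109.7°, f = 0.669.
Δf = 0.669 − 0.308 = +0.361, i.e. +36 pp.

+36 percentage points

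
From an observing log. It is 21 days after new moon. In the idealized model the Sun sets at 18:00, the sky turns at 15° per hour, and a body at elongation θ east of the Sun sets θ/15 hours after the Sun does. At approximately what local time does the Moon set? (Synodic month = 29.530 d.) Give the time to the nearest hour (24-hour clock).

Phase angle: θ = 360°·(21 d)/(29.530 d) = 256.0°.
The Moon trails the Sun by θ/15 = 256.0/15 ≈ 17.07 hours.
18:00 + 17.07 h ≈ 11:04 → 11:00 to the nearest hour.

11:00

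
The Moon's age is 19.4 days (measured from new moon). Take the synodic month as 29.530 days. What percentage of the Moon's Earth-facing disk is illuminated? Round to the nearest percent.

78%

Phase angle: θ = 360°·(19.4 d)/(29.530 d) = 236.5°.
Illuminated fraction = (1 − cos 236.5°)/2 = (1 − (-0.552))/2 ≈ 0.776, so 78%.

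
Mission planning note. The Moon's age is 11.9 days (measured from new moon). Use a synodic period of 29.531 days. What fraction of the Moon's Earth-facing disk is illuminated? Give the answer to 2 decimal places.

Phase angle: θ = 360°·(11.9 d)/(29.531 d) = 145.1°.
Illuminated fraction = (1 − cos 145.1°)/2 = (1 − (-0.820))/2 ≈ 0.910.

0.91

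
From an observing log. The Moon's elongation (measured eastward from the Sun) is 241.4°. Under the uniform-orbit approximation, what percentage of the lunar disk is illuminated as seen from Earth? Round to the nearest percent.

f = (1 − cos 241.4°)/2 = (1 − (-0.479))/2 ≈ 0.739, i.e. 74%.

74%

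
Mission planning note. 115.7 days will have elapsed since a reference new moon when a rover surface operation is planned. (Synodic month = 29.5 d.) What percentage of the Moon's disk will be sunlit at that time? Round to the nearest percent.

115.7/29.5 = 3.922 lunations, so 3 complete cycles and 27.20 d into the next.
The Moon has covered 27.20/29.5 of its cycle, so θ ≈ 360° × 27.20/29.5 = 331.9°.
cos 331.9° = 0.882, so f = (1 − 0.882)/2 = 0.059, so 6%.

6%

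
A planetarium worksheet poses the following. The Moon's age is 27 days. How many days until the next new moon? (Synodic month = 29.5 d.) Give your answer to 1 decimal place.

2.5 days

One full lunation from the last new moon is 29.5 d; remaining = 29.5 − 27 = 2.500 d.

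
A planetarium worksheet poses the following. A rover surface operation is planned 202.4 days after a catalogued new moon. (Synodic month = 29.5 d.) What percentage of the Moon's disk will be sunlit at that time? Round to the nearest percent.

Reduce mod P: 202.4 − 6×29.5 = 25.40 d into the current lunation.
Elongation θ = 360° × 25.40/29.5 ≈ 310.0°.
cos 310.0° = 0.642, so f = (1 − 0.642)/2 = 0.179, so 18%.

18%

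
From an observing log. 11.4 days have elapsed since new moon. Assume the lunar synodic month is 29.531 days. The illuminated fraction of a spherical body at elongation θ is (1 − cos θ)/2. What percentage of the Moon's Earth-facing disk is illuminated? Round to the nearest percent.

The Moon has covered 11.4/29.531 of its cycle, so θ ≈ 360° × 11.4/29.531 = 139.0°.
Illuminated fraction = (1 − cos 139.0°)/2 = (1 − (-0.754))/2 ≈ 0.877, so 88%.

88%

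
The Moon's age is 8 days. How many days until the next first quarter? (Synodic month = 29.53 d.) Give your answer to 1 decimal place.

28.9 days

First quarter occurs at elongation 90°, i.e. at age 29.53 × 90/360 = 7.383 d.
Already past this cycle's first quarter; the next is at 7.383 + 29.53 = 36.913 d, so 36.913 − 8 = 28.913 days.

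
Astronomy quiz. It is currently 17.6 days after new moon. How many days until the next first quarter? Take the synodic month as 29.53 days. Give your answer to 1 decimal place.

19.3 days

First quarter is 0.25 of the way through the cycle: age 0.25 × 29.53 = 7.383 d.
Already past this cycle's first quarter; the next is at 7.383 + 29.53 = 36.913 d, so 36.913 − 17.6 = 19.312 days.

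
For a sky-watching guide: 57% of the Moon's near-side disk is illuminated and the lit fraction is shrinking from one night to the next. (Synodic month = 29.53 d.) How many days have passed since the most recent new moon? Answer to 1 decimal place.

21.5 days

Invert f = (1 − cos θ)/2 to get cos θ = 1 − 2(0.57) = -0.140, hence θ₀ = arccos -0.140 = 98.0°.
A waning Moon lies in 180°–360°, so θ = 360° − 98.0° = 262.0°.
At 360°/29.53 d per day, 262.0° corresponds to 21.49 days.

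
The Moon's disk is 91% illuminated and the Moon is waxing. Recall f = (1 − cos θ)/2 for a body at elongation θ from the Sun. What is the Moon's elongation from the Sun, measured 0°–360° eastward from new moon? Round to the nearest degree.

cos θ = 1 − 2f = -0.820, giving a principal value of 145.1°.
The Moon is waxing (0°–180°), so θ = 145.1° directly.

145°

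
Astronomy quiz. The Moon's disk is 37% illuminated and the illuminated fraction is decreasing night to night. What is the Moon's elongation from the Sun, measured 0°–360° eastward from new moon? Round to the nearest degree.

285°

Invert f = (1 − cos θ)/2 to get cos θ = 1 − 2(0.37) = 0.260, hence θ₀ = arccos 0.260 = 74.9°.
A waning Moon lies in 180°–360°, so θ = 360° − 74.9° = 285.1°.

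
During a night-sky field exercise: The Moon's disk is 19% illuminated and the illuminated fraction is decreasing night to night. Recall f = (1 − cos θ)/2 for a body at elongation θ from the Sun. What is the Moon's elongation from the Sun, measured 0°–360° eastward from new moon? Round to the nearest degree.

Invert f = (1 − cos θ)/2 to get cos θ = 1 − 2(0.19) = 0.620, hence θ₀ = arccos 0.620 = 51.7°.
Since the Moon is past full (waning), take the reflex angle: θ = 360° − 51.7° = 308.3°.

308°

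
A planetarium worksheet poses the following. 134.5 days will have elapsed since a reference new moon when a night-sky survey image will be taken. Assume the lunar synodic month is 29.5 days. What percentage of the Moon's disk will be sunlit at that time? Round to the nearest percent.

134.5 d spans 4 complete synodic months (4 × 29.5 = 118.00 d) plus 16.50 d.
The Moon has covered 16.50/29.5 of its cycle, so θ ≈ 360° × 16.50/29.5 = 201.4°.
Illuminated fraction = (1 − cos 201.4°)/2 = (1 − (-0.931))/2 ≈ 0.966, so 97%.

97%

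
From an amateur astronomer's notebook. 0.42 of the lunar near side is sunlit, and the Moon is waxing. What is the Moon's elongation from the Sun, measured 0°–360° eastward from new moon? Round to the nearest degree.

81°

cos θ = 1 − 2f = 0.160, giving a principal value of 80.8°.
Before full moon the principal value applies: θ = 80.8°.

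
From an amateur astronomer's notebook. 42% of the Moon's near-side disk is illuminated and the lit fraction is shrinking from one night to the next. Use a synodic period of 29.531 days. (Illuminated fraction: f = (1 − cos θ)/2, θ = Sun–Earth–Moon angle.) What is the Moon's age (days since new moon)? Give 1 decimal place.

22.9 days

cos θ = 1 − 2f = 0.160, giving a principal value of 80.8°.
Waning ⇒ past full, so θ = 360° − 80.8° = 279.2°.
Age = 29.531 × 279.2°/360° ≈ 22.90 days.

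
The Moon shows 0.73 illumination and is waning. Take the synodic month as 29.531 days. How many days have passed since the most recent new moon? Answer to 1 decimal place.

Invert f = (1 − cos θ)/2 to get cos θ = 1 − 2(0.73) = -0.460, hence θ₀ = arccos -0.460 = 117.4°.
Waning ⇒ past full, so θ = 360° − 117.4° = 242.6°.
Age = 29.531 × 242.6°/360° ≈ 19.90 days.

19.9 days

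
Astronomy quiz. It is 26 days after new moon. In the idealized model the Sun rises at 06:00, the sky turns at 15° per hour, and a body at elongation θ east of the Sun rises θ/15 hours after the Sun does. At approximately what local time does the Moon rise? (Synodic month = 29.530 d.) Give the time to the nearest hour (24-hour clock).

03:00

Elongation θ = 360° × 26/29.530 ≈ 317.0°.
Delay after the Sun = 317.0° / (15°/h) ≈ 21.13 h.
06:00 + 21.13 h ≈ 03:08 → 03:00 to the nearest hour.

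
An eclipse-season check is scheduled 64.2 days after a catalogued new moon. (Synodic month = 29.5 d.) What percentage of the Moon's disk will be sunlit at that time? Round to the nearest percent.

28%

64.2/29.5 = 2.176 lunations, so 2 complete cycles and 5.20 d into the next.
The Moon has covered 5.20/29.5 of its cycle, so θ ≈ 360° × 5.20/29.5 = 63.5°.
cos 63.5° = 0.447, so f = (1 − 0.447)/2 = 0.277, so 28%.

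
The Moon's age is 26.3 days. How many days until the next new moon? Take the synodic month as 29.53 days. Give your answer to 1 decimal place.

3.2 days

The next new moon completes the synodic month: 29.53 − 26.3 = 3.230 days.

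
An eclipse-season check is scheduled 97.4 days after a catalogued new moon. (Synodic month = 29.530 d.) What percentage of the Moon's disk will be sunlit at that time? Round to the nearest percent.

65%

Reduce mod P: 97.4 − 3×29.530 = 8.81 d into the current lunation.
Phase angle: θ = 360°·(8.81 d)/(29.530 d) = 107.4°.
With cos θ = (-0.299), the lit fraction is (1 − (-0.299))/2 ≈ 0.650, so 65%.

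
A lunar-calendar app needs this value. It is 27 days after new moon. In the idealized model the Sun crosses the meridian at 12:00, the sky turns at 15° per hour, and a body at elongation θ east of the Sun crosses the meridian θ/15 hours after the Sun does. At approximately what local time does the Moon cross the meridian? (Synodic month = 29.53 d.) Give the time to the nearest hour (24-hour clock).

10:00

Elongation θ = 360° × 27/29.53 ≈ 329.2°.
Delay after the Sun = 329.2° / (15°/h) ≈ 21.94 h.
12:00 + 21.94 h ≈ 09:57 → 10:00 to the nearest hour.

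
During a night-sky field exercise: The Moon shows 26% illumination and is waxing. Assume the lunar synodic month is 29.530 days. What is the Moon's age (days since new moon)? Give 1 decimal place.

From f = (1 − cos θ)/2: cos θ = 1 − 2×0.26 = 0.480; arccos → 61.3°.
The Moon is waxing (0°–180°), so θ = 61.3° directly.
Age = 29.530 × 61.3°/360° ≈ 5.03 days.

5.0 days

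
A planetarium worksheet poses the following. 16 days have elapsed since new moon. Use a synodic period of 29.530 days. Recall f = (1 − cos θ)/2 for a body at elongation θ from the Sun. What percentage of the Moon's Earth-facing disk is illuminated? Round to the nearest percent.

98%

Phase angle: θ = 360°·(16 d)/(29.530 d) = 195.1°.
With cos θ = (-0.966), the lit fraction is (1 − (-0.966))/2 ≈ 0.983, so 98%.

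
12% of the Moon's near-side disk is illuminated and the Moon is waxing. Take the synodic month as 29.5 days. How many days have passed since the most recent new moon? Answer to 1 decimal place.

From f = (1 − cos θ)/2: cos θ = 1 − 2×0.12 = 0.760; arccos → 40.5°.
Before full moon the principal value applies: θ = 40.5°.
Age = 29.5 × 40.5°/360° ≈ 3.32 days.

3.3 days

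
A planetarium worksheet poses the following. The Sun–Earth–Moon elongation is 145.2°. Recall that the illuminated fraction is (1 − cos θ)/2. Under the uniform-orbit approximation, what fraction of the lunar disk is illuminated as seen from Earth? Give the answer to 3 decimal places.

cos 145.2° = (-0.821), so f = (1 − (-0.821))/2 = 0.911.

0.911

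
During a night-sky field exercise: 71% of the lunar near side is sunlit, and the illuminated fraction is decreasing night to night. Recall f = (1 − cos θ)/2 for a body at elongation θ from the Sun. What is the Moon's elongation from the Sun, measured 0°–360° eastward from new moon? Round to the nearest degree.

cos θ = 1 − 2f = -0.420, giving a principal value of 114.8°.
Since the Moon is past full (waning), take the reflex angle: θ = 360° − 114.8° = 245.2°.

245°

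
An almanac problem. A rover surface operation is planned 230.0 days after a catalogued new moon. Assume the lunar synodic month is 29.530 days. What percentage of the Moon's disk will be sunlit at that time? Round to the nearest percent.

38%

230.0 d spans 7 complete synodic months (7 × 29.530 = 206.71 d) plus 23.29 d.
Elongation θ = 360° × 23.29/29.530 ≈ 283.9°.
Illuminated fraction = (1 − cos 283.9°)/2 = (1 − 0.241)/2 ≈ 0.380, so 38%.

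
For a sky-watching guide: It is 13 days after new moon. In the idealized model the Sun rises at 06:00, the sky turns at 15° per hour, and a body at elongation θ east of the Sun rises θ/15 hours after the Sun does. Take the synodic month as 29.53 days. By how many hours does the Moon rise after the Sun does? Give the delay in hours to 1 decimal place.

10.6 h

The Moon has covered 13/29.53 of its cycle, so θ ≈ 360° × 13/29.53 = 158.5°.
At 15° of sky rotation per hour, 158.5° corresponds to a 10.57 h lag.
So the Moon rises 10.57 h after the Sun.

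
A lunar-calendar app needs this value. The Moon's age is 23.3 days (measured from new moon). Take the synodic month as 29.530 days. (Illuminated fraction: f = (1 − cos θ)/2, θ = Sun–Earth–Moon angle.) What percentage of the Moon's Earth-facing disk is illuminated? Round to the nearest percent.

38%

Elongation θ = 360° × 23.3/29.530 ≈ 284.1°.
With cos θ = 0.243, the lit fraction is (1 − 0.243)/2 ≈ 0.379, so 38%.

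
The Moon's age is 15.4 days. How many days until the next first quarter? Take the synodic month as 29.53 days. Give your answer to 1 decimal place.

First quarter is 0.25 of the way through the cycle: age 0.25 × 29.53 = 7.383 d.
Already past this cycle's first quarter; the next is at 7.383 + 29.53 = 36.913 d, so 36.913 − 15.4 = 21.513 days.

21.5 days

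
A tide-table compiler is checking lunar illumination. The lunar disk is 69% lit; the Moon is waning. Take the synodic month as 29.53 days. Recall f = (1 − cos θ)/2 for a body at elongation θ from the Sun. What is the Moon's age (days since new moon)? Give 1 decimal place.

Invert f = (1 − cos θ)/2 to get cos θ = 1 − 2(0.69) = -0.380, hence θ₀ = arccos -0.380 = 112.3°.
Waning ⇒ past full, so θ = 360° − 112.3° = 247.7°.
Age = 29.53 × 247.7°/360° ≈ 20.32 days.

20.3 days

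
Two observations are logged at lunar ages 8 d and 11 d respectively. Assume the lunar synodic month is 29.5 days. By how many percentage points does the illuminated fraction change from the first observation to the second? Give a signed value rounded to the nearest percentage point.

First observation: θ = 360°·8/29.5 = 97.6°, so f = 0.566.
Second observation: θ = 134.2°, f = 0.849.
Δf = 0.849 − 0.566 = +0.282, i.e. +28 pp.

+28 pp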